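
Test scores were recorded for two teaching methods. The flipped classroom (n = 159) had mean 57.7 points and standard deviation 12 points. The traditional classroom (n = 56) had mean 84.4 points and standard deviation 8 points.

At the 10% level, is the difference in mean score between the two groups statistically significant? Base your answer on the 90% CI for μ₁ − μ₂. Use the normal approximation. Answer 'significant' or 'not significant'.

significant

Standard errors of each mean: 12/√159 = 0.9517 and 8/√56 = 1.0690.
SE(x̄₁ − x̄₂) = √(0.9517² + 1.0690²) = 1.4313 for independent samples with unequal variances.
With z* = 1.645, the margin is 1.645 × 1.4313 = 2.3545.
x̄₁ − x̄₂ = 57.7 − 84.4 = -26.7000; the interval is -26.7000 ± 2.3545 = (-29.0545, -24.3455).
The interval (-29.0545, -24.3455) does not contain 0, so the difference is significant.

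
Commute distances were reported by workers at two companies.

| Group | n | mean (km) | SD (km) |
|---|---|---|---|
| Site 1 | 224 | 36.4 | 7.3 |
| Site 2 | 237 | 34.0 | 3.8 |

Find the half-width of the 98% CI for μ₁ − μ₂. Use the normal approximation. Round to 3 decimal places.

1.272

Standard errors of each mean: 7.3/√224 = 0.4878 and 3.8/√237 = 0.2468.
SE(x̄₁ − x̄₂) = √(0.4878² + 0.2468²) = 0.5467 for independent samples with unequal variances.
With z* = 2.326, the margin is 2.326 × 0.5467 = 1.2716.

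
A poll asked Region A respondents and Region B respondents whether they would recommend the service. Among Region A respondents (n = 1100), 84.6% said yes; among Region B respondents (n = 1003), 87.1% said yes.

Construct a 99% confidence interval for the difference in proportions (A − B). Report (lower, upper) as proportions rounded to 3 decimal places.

The two standard errors are √(0.8460×0.1540/1100) = 0.01088 and √(0.8710×0.1290/1003) = 0.01058.
Because the samples are independent, SE_diff = √(0.01088² + 0.01058²) = 0.01518.
Using z* = 2.576 for 99%, ME = 2.576 × 0.01518 = 0.03910.
p̂₁ − p̂₂ = -0.0250; interval -0.0250 ± 0.03910 gives (-0.064, 0.014).

(-0.064, 0.014)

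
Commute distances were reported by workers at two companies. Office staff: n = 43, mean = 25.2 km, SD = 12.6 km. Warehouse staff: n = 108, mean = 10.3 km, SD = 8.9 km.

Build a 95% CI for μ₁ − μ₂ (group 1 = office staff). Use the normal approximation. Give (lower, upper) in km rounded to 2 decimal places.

SE₁ = s₁/√n₁ = 12.6/√43 = 1.9215; SE₂ = 8.9/√108 = 0.8564.
Independent samples, unequal variances: SE_diff = √(SE₁² + SE₂²) = √(3.69216225 + 0.73342096) = 2.1037.
z* = 1.960, so margin of error = 1.960 × 2.1037 = 4.1233.
Difference in means = 25.2 − 10.3 = 14.9000.
14.9000 ± 4.1233 → (10.78, 19.02).

(10.78, 19.02)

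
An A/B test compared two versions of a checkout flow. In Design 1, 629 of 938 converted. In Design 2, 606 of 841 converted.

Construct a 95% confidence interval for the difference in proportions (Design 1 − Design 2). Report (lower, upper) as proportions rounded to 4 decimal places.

(-0.0927, -0.0073)

p̂₁ = 629/938 = 0.6706 and p̂₂ = 606/841 = 0.7206.
SE₁ = √(p̂₁(1−p̂₁)/n₁) = √(0.6706·0.3294/938) = 0.01535; SE₂ = √(0.7206·0.2794/841) = 0.01547.
Independent samples: SE of the difference = √(SE₁² + SE₂²) = √(0.0002356225 + 0.0002393209) = 0.02179.
z* for 95% confidence is 1.960, so the margin of error is 1.960 × 0.02179 = 0.04271.
Point estimate p̂₁ − p̂₂ = 0.6706 − 0.7206 = -0.0500.
-0.0500 ± 0.04271 → (-0.0927, -0.0073).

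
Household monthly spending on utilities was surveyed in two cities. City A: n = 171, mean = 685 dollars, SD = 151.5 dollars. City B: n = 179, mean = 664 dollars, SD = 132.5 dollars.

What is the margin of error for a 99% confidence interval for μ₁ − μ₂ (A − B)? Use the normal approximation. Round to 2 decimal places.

Standard errors of each mean: 151.5/√171 = 11.5855 and 132.5/√179 = 9.9035.
SE(x̄₁ − x̄₂) = √(11.5855² + 9.9035²) = 15.2415 for independent samples with unequal variances.
With z* = 2.576, the margin is 2.576 × 15.2415 = 39.2621.

39.26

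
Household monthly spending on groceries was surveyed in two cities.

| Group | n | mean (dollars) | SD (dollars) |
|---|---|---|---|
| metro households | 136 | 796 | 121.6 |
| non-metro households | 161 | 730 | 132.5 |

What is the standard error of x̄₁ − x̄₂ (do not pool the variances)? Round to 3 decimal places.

Standard errors of each mean: 121.6/√136 = 10.4271 and 132.5/√161 = 10.4425.
SE(x̄₁ − x̄₂) = √(10.4271² + 10.4425²) = 14.7570 for independent samples with unequal variances.

14.757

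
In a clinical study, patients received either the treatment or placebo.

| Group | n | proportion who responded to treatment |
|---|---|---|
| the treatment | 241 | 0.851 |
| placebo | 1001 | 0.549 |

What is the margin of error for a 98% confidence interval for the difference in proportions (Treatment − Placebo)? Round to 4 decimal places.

SE₁ = √(p̂₁(1−p̂₁)/n₁) = √(0.8510·0.1490/241) = 0.02294; SE₂ = √(0.5490·0.4510/1001) = 0.01573.
Independent samples: SE of the difference = √(SE₁² + SE₂²) = √(0.0005262436 + 0.0002474329) = 0.02782.
z* for 98% confidence is 2.326, so the margin of error is 2.326 × 0.02782 = 0.06471.

0.0647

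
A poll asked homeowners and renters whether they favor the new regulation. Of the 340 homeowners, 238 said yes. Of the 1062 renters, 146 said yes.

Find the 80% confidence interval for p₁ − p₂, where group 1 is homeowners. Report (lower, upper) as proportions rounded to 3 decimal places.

Sample proportions: 238/340 = 0.7000, 146/1062 = 0.1375.
Each SE is √(p̂(1−p̂)/n): √(0.7000·0.3000/340) = 0.02485 and √(0.1375·0.8625/1062) = 0.01057.
SE(p̂₁ − p̂₂) = √(SE₁² + SE₂²) = √(0.0006175225 + 0.0001117249) = 0.02700, since the two samples are independent.
At 80% confidence z* = 1.282; margin = 1.282 × 0.02700 = 0.03461.
The difference is 0.7000 − 0.1375 = 0.5625, so the interval is 0.5625 ± 0.03461 = (0.528, 0.597).

(0.528, 0.597)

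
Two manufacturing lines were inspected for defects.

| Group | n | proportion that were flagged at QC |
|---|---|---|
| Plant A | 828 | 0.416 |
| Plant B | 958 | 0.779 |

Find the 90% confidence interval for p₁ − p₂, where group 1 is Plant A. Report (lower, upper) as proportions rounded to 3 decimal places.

SE₁ = √(p̂₁(1−p̂₁)/n₁) = √(0.4160·0.5840/828) = 0.01713; SE₂ = √(0.7790·0.2210/958) = 0.01341.
Independent samples: SE of the difference = √(SE₁² + SE₂²) = √(0.0002934369 + 0.0001798281) = 0.02175.
z* for 90% confidence is 1.645, so the margin of error is 1.645 × 0.02175 = 0.03578.
Point estimate p̂₁ − p̂₂ = 0.4160 − 0.7790 = -0.3630.
-0.3630 ± 0.03578 → (-0.399, -0.327).

(-0.399, -0.327)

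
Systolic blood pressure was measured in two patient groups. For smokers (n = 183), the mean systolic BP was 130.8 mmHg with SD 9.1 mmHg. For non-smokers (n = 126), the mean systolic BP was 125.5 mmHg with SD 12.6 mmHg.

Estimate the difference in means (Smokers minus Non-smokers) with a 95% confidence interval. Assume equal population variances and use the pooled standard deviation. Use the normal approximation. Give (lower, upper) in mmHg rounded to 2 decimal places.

Pooled variance s_p² = [182·9.1² + 125·12.6²] / (183+126−2) = 113.7343, so s_p = 10.6646.
SE_diff = s_p·√(1/n₁ + 1/n₂) = 10.6646·√(1/183 + 1/126) = 1.2346.
z* = 1.960; margin = 1.960 × 1.2346 = 2.4198.
Difference = 130.8 − 125.5 = 5.3000.
5.3000 ± 2.4198 → (2.88, 7.72).

(2.88, 7.72)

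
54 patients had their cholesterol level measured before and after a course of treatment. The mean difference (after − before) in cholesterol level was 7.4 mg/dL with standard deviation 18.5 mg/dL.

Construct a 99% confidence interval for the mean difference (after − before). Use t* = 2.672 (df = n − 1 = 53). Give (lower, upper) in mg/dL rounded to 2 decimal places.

(0.67, 14.13)

This is a matched-pairs design, so SE = s_d/√n = 18.5/√54 = 2.5175.
Margin = 2.672 × 2.5175 = 6.7268; the interval is 7.4 ± 6.7268 = (0.67, 14.13).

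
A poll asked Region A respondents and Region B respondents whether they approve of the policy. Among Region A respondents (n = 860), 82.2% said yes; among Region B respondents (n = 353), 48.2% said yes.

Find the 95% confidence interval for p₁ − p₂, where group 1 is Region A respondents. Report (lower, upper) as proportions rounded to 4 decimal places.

(0.2819, 0.3981)

The two standard errors are √(0.8220×0.1780/860) = 0.01304 and √(0.4820×0.5180/353) = 0.02660.
Because the samples are independent, SE_diff = √(0.01304² + 0.02660²) = 0.02962.
Using z* = 1.960 for 95%, ME = 1.960 × 0.02962 = 0.05806.
p̂₁ − p̂₂ = 0.3400; interval 0.3400 ± 0.05806 gives (0.2819, 0.3981).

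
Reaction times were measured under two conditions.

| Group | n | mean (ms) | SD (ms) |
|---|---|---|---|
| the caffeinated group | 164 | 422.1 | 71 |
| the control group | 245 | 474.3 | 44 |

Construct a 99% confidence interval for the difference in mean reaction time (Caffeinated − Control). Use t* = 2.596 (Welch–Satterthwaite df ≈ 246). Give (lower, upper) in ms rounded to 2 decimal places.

(-68.34, -36.06)

Standard errors of each mean: 71/√164 = 5.5442 and 44/√245 = 2.8111.
SE(x̄₁ − x̄₂) = √(5.5442² + 2.8111²) = 6.2161 for independent samples with unequal variances.
With t* = 2.596, the margin is 2.596 × 6.2161 = 16.1370.
x̄₁ − x̄₂ = 422.1 − 474.3 = -52.2000; the interval is -52.2000 ± 16.1370 = (-68.34, -36.06).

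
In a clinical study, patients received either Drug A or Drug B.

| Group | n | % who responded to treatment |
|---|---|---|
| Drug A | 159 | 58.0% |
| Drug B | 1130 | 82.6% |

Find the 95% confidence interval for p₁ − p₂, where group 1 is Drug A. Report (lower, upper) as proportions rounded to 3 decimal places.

SE₁ = √(p̂₁(1−p̂₁)/n₁) = √(0.5800·0.4200/159) = 0.03914; SE₂ = √(0.8260·0.1740/1130) = 0.01128.
Independent samples: SE of the difference = √(SE₁² + SE₂²) = √(0.0015319396 + 0.0001272384) = 0.04073.
z* for 95% confidence is 1.960, so the margin of error is 1.960 × 0.04073 = 0.07983.
Point estimate p̂₁ − p̂₂ = 0.5800 − 0.8260 = -0.2460.
-0.2460 ± 0.07983 → (-0.326, -0.166).

(-0.326, -0.166)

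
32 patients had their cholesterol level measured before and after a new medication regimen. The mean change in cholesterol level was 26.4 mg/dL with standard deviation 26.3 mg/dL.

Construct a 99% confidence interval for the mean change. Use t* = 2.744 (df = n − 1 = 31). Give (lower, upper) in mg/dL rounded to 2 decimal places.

(13.64, 39.16)

Paired design: SE = s_d/√n = 26.3/√32 = 4.6492.
t* = 2.744; margin of error = 2.744 × 4.6492 = 12.7574.
26.4 ± 12.7574 → (13.64, 39.16).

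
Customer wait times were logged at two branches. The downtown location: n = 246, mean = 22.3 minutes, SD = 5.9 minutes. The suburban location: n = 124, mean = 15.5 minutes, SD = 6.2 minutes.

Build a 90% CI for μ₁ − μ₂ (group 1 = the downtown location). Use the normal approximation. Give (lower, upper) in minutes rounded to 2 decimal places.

SE₁ = s₁/√n₁ = 5.9/√246 = 0.3762; SE₂ = 6.2/√124 = 0.5568.
Independent samples, unequal variances: SE_diff = √(SE₁² + SE₂²) = √(0.14152644 + 0.31002624) = 0.6720.
z* = 1.645, so margin of error = 1.645 × 0.6720 = 1.1054.
Difference in means = 22.3 − 15.5 = 6.8000.
6.8000 ± 1.1054 → (5.69, 7.91).

(5.69, 7.91)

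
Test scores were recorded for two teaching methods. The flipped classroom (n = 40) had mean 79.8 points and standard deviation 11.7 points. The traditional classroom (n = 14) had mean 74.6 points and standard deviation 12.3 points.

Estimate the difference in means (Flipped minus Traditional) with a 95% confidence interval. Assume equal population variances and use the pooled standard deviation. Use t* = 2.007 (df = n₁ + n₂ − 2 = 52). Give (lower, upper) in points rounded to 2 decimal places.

(-2.19, 12.59)

Pooled variance s_p² = [39·11.7² + 13·12.3²] / (40+14−2) = 140.4900, so s_p = 11.8528.
SE_diff = s_p·√(1/n₁ + 1/n₂) = 11.8528·√(1/40 + 1/14) = 3.6806.
t* = 2.007; margin = 2.007 × 3.6806 = 7.3870.
Difference = 79.8 − 74.6 = 5.2000.
5.2000 ± 7.3870 → (-2.19, 12.59).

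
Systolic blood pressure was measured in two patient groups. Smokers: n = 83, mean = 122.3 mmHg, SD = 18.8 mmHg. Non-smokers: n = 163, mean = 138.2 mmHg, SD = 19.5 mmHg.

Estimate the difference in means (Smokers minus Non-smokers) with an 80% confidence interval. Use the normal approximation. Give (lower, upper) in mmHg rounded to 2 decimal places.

Standard errors of each mean: 18.8/√83 = 2.0636 and 19.5/√163 = 1.5274.
SE(x̄₁ − x̄₂) = √(2.0636² + 1.5274²) = 2.5674 for independent samples with unequal variances.
With z* = 1.282, the margin is 1.282 × 2.5674 = 3.2914.
x̄₁ − x̄₂ = 122.3 − 138.2 = -15.9000; the interval is -15.9000 ± 3.2914 = (-19.19, -12.61).

(-19.19, -12.61)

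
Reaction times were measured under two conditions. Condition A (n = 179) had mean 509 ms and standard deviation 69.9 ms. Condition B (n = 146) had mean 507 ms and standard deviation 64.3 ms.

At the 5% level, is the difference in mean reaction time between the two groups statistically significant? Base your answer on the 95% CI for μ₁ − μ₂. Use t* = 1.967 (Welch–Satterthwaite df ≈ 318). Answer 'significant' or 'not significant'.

not significant

Standard errors of each mean: 69.9/√179 = 5.2246 and 64.3/√146 = 5.3215.
SE(x̄₁ − x̄₂) = √(5.2246² + 5.3215²) = 7.4575 for independent samples with unequal variances.
With t* = 1.967, the margin is 1.967 × 7.4575 = 14.6689.
x̄₁ − x̄₂ = 509 − 507 = 2.0000; the interval is 2.0000 ± 14.6689 = (-12.6689, 16.6689).
The interval (-12.6689, 16.6689) contains 0, so the difference is not significant.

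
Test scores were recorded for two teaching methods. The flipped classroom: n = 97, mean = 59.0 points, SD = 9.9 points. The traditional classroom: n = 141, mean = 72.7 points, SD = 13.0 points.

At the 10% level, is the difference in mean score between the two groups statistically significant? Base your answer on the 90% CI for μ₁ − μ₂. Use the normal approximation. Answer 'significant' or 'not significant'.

Per-group SEs: s₁/√n₁ = 9.9/√97 = 1.0052, s₂/√n₂ = 13.0/√141 = 1.0948.
Unpooled SE of the difference: √(1.01042704 + 1.19858704) = 1.4863.
Margin of error = z* · SE = 1.645 × 1.4863 = 2.4450.
x̄₁ − x̄₂ = 59.0 − 72.7 = -13.7000.
CI: -13.7000 ± 2.4450 = (-16.1450, -11.2550).
The interval (-16.1450, -11.2550) does not contain 0, so the difference is significant.

significant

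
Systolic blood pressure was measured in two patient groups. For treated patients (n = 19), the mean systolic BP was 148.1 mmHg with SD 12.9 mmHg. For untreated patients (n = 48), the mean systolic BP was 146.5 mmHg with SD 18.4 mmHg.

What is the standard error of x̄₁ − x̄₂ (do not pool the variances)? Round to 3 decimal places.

3.976

SE₁ = s₁/√n₁ = 12.9/√19 = 2.9595; SE₂ = 18.4/√48 = 2.6558.
Independent samples, unequal variances: SE_diff = √(SE₁² + SE₂²) = √(8.75864025 + 7.05327364) = 3.9764.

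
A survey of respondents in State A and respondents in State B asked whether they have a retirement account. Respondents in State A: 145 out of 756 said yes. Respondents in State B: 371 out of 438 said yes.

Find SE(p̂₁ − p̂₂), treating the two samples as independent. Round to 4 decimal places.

First, p̂₁ = 145/756 = 0.1918; p̂₂ = 371/438 = 0.8470.
The two standard errors are √(0.1918×0.8082/756) = 0.01432 and √(0.8470×0.1530/438) = 0.01720.
Because the samples are independent, SE_diff = √(0.01432² + 0.01720²) = 0.02238.

0.0224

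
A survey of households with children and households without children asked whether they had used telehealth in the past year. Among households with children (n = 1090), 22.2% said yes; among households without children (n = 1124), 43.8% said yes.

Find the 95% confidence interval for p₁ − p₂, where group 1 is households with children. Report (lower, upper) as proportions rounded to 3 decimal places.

SE₁ = √(p̂₁(1−p̂₁)/n₁) = √(0.2220·0.7780/1090) = 0.01259; SE₂ = √(0.4380·0.5620/1124) = 0.01480.
Independent samples: SE of the difference = √(SE₁² + SE₂²) = √(0.0001585081 + 0.00021904) = 0.01943.
z* for 95% confidence is 1.960, so the margin of error is 1.960 × 0.01943 = 0.03808.
Point estimate p̂₁ − p̂₂ = 0.2220 − 0.4380 = -0.2160.
-0.2160 ± 0.03808 → (-0.254, -0.178).

(-0.254, -0.178)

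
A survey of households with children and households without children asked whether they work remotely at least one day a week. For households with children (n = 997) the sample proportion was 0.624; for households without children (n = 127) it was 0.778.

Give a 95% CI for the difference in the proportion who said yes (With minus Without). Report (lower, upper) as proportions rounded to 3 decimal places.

(-0.232, -0.076)

The two standard errors are √(0.6240×0.3760/997) = 0.01534 and √(0.7780×0.2220/127) = 0.03688.
Because the samples are independent, SE_diff = √(0.01534² + 0.03688²) = 0.03994.
Using z* = 1.960 for 95%, ME = 1.960 × 0.03994 = 0.07828.
p̂₁ − p̂₂ = -0.1540; interval -0.1540 ± 0.07828 gives (-0.232, -0.076).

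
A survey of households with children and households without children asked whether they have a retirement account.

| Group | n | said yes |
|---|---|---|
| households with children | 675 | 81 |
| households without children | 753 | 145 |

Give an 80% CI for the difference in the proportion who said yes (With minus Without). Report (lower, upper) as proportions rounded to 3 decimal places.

First, p̂₁ = 81/675 = 0.1200; p̂₂ = 145/753 = 0.1926.
The two standard errors are √(0.1200×0.8800/675) = 0.01251 and √(0.1926×0.8074/753) = 0.01437.
Because the samples are independent, SE_diff = √(0.01251² + 0.01437²) = 0.01905.
Using z* = 1.282 for 80%, ME = 1.282 × 0.01905 = 0.02442.
p̂₁ − p̂₂ = -0.0726; interval -0.0726 ± 0.02442 gives (-0.097, -0.048).

(-0.097, -0.048)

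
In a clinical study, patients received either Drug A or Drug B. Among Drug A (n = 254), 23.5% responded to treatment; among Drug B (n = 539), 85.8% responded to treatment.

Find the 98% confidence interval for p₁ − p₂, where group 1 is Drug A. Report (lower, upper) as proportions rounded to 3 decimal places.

(-0.694, -0.552)

Each SE is √(p̂(1−p̂)/n): √(0.2350·0.7650/254) = 0.02660 and √(0.8580·0.1420/539) = 0.01503.
SE(p̂₁ − p̂₂) = √(SE₁² + SE₂²) = √(0.00070756 + 0.0002259009) = 0.03055, since the two samples are independent.
At 98% confidence z* = 2.326; margin = 2.326 × 0.03055 = 0.07106.
The difference is 0.2350 − 0.8580 = -0.6230, so the interval is -0.6230 ± 0.07106 = (-0.694, -0.552).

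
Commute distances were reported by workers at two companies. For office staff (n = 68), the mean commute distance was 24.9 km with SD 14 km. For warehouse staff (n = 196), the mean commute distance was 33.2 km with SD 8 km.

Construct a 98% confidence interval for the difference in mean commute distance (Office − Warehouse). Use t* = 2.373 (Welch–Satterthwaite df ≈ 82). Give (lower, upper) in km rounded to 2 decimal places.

Per-group SEs: s₁/√n₁ = 14/√68 = 1.6977, s₂/√n₂ = 8/√196 = 0.5714.
Unpooled SE of the difference: √(2.88218529 + 0.32649796) = 1.7913.
Margin of error = t* · SE = 2.373 × 1.7913 = 4.2508.
x̄₁ − x̄₂ = 24.9 − 33.2 = -8.3000.
CI: -8.3000 ± 4.2508 = (-12.55, -4.05).

(-12.55, -4.05)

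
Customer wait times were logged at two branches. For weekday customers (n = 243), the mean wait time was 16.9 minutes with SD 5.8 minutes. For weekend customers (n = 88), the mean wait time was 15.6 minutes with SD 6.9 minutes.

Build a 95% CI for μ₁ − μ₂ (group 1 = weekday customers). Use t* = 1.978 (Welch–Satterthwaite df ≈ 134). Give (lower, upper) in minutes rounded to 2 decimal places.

(-0.33, 2.93)

Standard errors of each mean: 5.8/√243 = 0.3721 and 6.9/√88 = 0.7355.
SE(x̄₁ − x̄₂) = √(0.3721² + 0.7355²) = 0.8243 for independent samples with unequal variances.
With t* = 1.978, the margin is 1.978 × 0.8243 = 1.6305.
x̄₁ − x̄₂ = 16.9 − 15.6 = 1.3000; the interval is 1.3000 ± 1.6305 = (-0.33, 2.93).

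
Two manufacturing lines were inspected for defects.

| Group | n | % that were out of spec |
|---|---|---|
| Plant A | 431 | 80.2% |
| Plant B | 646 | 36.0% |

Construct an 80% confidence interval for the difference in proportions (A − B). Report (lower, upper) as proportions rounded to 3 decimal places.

The two standard errors are √(0.8020×0.1980/431) = 0.01919 and √(0.3600×0.6400/646) = 0.01889.
Because the samples are independent, SE_diff = √(0.01919² + 0.01889²) = 0.02693.
Using z* = 1.282 for 80%, ME = 1.282 × 0.02693 = 0.03452.
p̂₁ − p̂₂ = 0.4420; interval 0.4420 ± 0.03452 gives (0.407, 0.477).

(0.407, 0.477)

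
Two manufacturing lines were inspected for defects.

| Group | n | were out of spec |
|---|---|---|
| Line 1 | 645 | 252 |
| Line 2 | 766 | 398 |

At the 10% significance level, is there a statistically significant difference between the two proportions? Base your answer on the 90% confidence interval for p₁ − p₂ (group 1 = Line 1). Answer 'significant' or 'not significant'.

significant

First, p̂₁ = 252/645 = 0.3907; p̂₂ = 398/766 = 0.5196.
The two standard errors are √(0.3907×0.6093/645) = 0.01921 and √(0.5196×0.4804/766) = 0.01805.
Because the samples are independent, SE_diff = √(0.01921² + 0.01805²) = 0.02636.
Using z* = 1.645 for 90%, ME = 1.645 × 0.02636 = 0.04336.
p̂₁ − p̂₂ = -0.1289; interval -0.1289 ± 0.04336 gives (-0.17226, -0.08554).
The interval (-0.17226, -0.08554) does not contain 0, so the difference is significant.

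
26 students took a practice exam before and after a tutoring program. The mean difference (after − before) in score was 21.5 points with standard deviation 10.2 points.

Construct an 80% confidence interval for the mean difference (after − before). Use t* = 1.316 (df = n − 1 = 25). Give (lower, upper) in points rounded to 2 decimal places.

Paired design: SE = s_d/√n = 10.2/√26 = 2.0004.
t* = 1.316; margin of error = 1.316 × 2.0004 = 2.6325.
21.5 ± 2.6325 → (18.87, 24.13).

(18.87, 24.13)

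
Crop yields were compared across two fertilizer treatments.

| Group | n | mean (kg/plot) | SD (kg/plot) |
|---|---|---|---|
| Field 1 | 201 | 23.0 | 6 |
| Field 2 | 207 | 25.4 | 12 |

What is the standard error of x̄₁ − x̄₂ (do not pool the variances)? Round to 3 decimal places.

0.935

SE₁ = s₁/√n₁ = 6/√201 = 0.4232; SE₂ = 12/√207 = 0.8341.
Independent samples, unequal variances: SE_diff = √(SE₁² + SE₂²) = √(0.17909824 + 0.69572281) = 0.9353.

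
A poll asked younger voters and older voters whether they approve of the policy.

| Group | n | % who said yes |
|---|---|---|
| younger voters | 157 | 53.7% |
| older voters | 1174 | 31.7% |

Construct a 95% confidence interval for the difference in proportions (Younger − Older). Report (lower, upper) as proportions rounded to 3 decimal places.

SE₁ = √(p̂₁(1−p̂₁)/n₁) = √(0.5370·0.4630/157) = 0.03979; SE₂ = √(0.3170·0.6830/1174) = 0.01358.
Independent samples: SE of the difference = √(SE₁² + SE₂²) = √(0.0015832441 + 0.0001844164) = 0.04204.
z* for 95% confidence is 1.960, so the margin of error is 1.960 × 0.04204 = 0.08240.
Point estimate p̂₁ − p̂₂ = 0.5370 − 0.3170 = 0.2200.
0.2200 ± 0.08240 → (0.138, 0.302).

(0.138, 0.302)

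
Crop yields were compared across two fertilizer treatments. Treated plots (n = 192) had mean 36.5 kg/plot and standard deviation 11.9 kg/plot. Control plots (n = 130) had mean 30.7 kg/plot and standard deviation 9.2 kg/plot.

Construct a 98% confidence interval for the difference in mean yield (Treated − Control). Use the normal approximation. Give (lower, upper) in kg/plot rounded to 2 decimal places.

Standard errors of each mean: 11.9/√192 = 0.8588 and 9.2/√130 = 0.8069.
SE(x̄₁ − x̄₂) = √(0.8588² + 0.8069²) = 1.1784 for independent samples with unequal variances.
With z* = 2.326, the margin is 2.326 × 1.1784 = 2.7410.
x̄₁ − x̄₂ = 36.5 − 30.7 = 5.8000; the interval is 5.8000 ± 2.7410 = (3.06, 8.54).

(3.06, 8.54)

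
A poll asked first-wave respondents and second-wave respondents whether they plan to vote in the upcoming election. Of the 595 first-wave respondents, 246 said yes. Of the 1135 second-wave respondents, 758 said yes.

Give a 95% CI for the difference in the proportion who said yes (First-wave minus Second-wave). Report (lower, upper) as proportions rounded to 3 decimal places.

(-0.303, -0.206)

Sample proportions: 246/595 = 0.4134, 758/1135 = 0.6678.
Each SE is √(p̂(1−p̂)/n): √(0.4134·0.5866/595) = 0.02019 and √(0.6678·0.3322/1135) = 0.01398.
SE(p̂₁ − p̂₂) = √(SE₁² + SE₂²) = √(0.0004076361 + 0.0001954404) = 0.02456, since the two samples are independent.
At 95% confidence z* = 1.960; margin = 1.960 × 0.02456 = 0.04814.
The difference is 0.4134 − 0.6678 = -0.2544, so the interval is -0.2544 ± 0.04814 = (-0.303, -0.206).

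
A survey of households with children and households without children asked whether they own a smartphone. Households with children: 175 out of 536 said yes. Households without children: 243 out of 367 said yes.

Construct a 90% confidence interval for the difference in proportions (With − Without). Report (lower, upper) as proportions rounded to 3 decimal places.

(-0.388, -0.283)

p̂₁ = 175/536 = 0.3265 and p̂₂ = 243/367 = 0.6621.
SE₁ = √(p̂₁(1−p̂₁)/n₁) = √(0.3265·0.6735/536) = 0.02025; SE₂ = √(0.6621·0.3379/367) = 0.02469.
Independent samples: SE of the difference = √(SE₁² + SE₂²) = √(0.0004100625 + 0.0006095961) = 0.03193.
z* for 90% confidence is 1.645, so the margin of error is 1.645 × 0.03193 = 0.05252.
Point estimate p̂₁ − p̂₂ = 0.3265 − 0.6621 = -0.3356.
-0.3356 ± 0.05252 → (-0.388, -0.283).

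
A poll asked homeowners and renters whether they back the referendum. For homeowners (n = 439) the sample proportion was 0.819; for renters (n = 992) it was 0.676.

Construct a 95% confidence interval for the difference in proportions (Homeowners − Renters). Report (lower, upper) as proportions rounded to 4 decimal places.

(0.0967, 0.1893)

The two standard errors are √(0.8190×0.1810/439) = 0.01838 and √(0.6760×0.3240/992) = 0.01486.
Because the samples are independent, SE_diff = √(0.01838² + 0.01486²) = 0.02364.
Using z* = 1.960 for 95%, ME = 1.960 × 0.02364 = 0.04633.
p̂₁ − p̂₂ = 0.1430; interval 0.1430 ± 0.04633 gives (0.0967, 0.1893).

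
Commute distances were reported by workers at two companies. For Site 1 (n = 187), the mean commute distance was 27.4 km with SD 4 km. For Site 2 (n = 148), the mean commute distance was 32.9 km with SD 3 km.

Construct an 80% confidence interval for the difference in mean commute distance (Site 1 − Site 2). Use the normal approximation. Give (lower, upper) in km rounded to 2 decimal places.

Standard errors of each mean: 4/√187 = 0.2925 and 3/√148 = 0.2466.
SE(x̄₁ − x̄₂) = √(0.2925² + 0.2466²) = 0.3826 for independent samples with unequal variances.
With z* = 1.282, the margin is 1.282 × 0.3826 = 0.4905.
x̄₁ − x̄₂ = 27.4 − 32.9 = -5.5000; the interval is -5.5000 ± 0.4905 = (-5.99, -5.01).

(-5.99, -5.01)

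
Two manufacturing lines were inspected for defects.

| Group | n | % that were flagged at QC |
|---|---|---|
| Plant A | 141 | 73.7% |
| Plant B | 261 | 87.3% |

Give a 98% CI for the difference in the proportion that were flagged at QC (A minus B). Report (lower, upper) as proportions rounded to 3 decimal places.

(-0.235, -0.037)

The two standard errors are √(0.7370×0.2630/141) = 0.03708 and √(0.8730×0.1270/261) = 0.02061.
Because the samples are independent, SE_diff = √(0.03708² + 0.02061²) = 0.04242.
Using z* = 2.326 for 98%, ME = 2.326 × 0.04242 = 0.09867.
p̂₁ − p̂₂ = -0.1360; interval -0.1360 ± 0.09867 gives (-0.235, -0.037).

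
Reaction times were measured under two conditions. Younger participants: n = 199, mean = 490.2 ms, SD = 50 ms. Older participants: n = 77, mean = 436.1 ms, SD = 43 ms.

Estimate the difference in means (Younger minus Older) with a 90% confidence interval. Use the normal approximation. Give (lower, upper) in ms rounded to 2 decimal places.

(44.15, 64.05)

Per-group SEs: s₁/√n₁ = 50/√199 = 3.5444, s₂/√n₂ = 43/√77 = 4.9003.
Unpooled SE of the difference: √(12.56277136 + 24.01294009) = 6.0478.
Margin of error = z* · SE = 1.645 × 6.0478 = 9.9486.
x̄₁ − x̄₂ = 490.2 − 436.1 = 54.1000.
CI: 54.1000 ± 9.9486 = (44.15, 64.05).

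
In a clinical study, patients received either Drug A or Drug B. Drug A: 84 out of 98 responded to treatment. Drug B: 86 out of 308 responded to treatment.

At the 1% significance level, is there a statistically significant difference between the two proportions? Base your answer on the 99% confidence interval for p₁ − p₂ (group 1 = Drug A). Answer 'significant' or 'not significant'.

significant

First, p̂₁ = 84/98 = 0.8571; p̂₂ = 86/308 = 0.2792.
The two standard errors are √(0.8571×0.1429/98) = 0.03535 and √(0.2792×0.7208/308) = 0.02556.
Because the samples are independent, SE_diff = √(0.03535² + 0.02556²) = 0.04362.
Using z* = 2.576 for 99%, ME = 2.576 × 0.04362 = 0.11237.
p̂₁ − p̂₂ = 0.5779; interval 0.5779 ± 0.11237 gives (0.46553, 0.69027).
The interval (0.46553, 0.69027) does not contain 0, so the difference is significant.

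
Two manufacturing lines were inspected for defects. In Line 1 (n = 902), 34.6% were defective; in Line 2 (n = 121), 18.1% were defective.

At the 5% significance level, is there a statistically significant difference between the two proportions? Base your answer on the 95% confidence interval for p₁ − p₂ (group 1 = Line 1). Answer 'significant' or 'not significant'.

SE₁ = √(p̂₁(1−p̂₁)/n₁) = √(0.3460·0.6540/902) = 0.01584; SE₂ = √(0.1810·0.8190/121) = 0.03500.
Independent samples: SE of the difference = √(SE₁² + SE₂²) = √(0.0002509056 + 0.001225) = 0.03842.
z* for 95% confidence is 1.960, so the margin of error is 1.960 × 0.03842 = 0.07530.
Point estimate p̂₁ − p̂₂ = 0.3460 − 0.1810 = 0.1650.
0.1650 ± 0.07530 → (0.08970, 0.24030).
The interval (0.08970, 0.24030) does not contain 0, so the difference is significant.

significant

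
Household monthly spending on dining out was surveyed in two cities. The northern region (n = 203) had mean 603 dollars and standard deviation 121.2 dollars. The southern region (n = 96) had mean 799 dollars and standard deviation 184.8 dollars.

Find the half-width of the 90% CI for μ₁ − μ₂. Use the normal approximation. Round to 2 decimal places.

Per-group SEs: s₁/√n₁ = 121.2/√203 = 8.5066, s₂/√n₂ = 184.8/√96 = 18.8611.
Unpooled SE of the difference: √(72.36224356 + 355.74109321) = 20.6907.
Margin of error = z* · SE = 1.645 × 20.6907 = 34.0362.

34.04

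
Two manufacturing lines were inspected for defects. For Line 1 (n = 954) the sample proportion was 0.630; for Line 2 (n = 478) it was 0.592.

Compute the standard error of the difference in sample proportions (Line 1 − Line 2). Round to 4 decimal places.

Each SE is √(p̂(1−p̂)/n): √(0.6300·0.3700/954) = 0.01563 and √(0.5920·0.4080/478) = 0.02248.
SE(p̂₁ − p̂₂) = √(SE₁² + SE₂²) = √(0.0002442969 + 0.0005053504) = 0.02738, since the two samples are independent.

0.0274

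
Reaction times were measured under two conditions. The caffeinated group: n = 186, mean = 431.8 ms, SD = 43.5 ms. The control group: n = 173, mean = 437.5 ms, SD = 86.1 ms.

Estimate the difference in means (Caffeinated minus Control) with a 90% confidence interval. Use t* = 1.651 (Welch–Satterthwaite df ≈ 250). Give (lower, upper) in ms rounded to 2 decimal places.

SE₁ = s₁/√n₁ = 43.5/√186 = 3.1896; SE₂ = 86.1/√173 = 6.5461.
Independent samples, unequal variances: SE_diff = √(SE₁² + SE₂²) = √(10.17354816 + 42.85142521) = 7.2818.
t* = 1.651, so margin of error = 1.651 × 7.2818 = 12.0223.
Difference in means = 431.8 − 437.5 = -5.7000.
-5.7000 ± 12.0223 → (-17.72, 6.32).

(-17.72, 6.32)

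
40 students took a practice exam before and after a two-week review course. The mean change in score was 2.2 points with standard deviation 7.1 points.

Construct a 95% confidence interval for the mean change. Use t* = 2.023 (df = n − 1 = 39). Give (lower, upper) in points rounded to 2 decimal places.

(-0.07, 4.47)

Paired design: SE = s_d/√n = 7.1/√40 = 1.1226.
t* = 2.023; margin of error = 2.023 × 1.1226 = 2.2710.
2.2 ± 2.2710 → (-0.07, 4.47).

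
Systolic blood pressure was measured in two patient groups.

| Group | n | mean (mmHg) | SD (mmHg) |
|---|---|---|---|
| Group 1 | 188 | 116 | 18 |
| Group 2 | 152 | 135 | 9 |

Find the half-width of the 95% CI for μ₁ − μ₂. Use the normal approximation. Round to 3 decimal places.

2.944

Per-group SEs: s₁/√n₁ = 18/√188 = 1.3128, s₂/√n₂ = 9/√152 = 0.7300.
Unpooled SE of the difference: √(1.72344384 + 0.5329) = 1.5021.
Margin of error = z* · SE = 1.960 × 1.5021 = 2.9441.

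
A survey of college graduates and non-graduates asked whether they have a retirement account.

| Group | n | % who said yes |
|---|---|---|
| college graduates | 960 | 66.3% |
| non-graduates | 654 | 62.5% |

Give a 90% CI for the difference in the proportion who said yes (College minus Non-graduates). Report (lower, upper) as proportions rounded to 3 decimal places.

(-0.002, 0.078)

Each SE is √(p̂(1−p̂)/n): √(0.6630·0.3370/960) = 0.01526 and √(0.6250·0.3750/654) = 0.01893.
SE(p̂₁ − p̂₂) = √(SE₁² + SE₂²) = √(0.0002328676 + 0.0003583449) = 0.02431, since the two samples are independent.
At 90% confidence z* = 1.645; margin = 1.645 × 0.02431 = 0.03999.
The difference is 0.6630 − 0.6250 = 0.0380, so the interval is 0.0380 ± 0.03999 = (-0.002, 0.078).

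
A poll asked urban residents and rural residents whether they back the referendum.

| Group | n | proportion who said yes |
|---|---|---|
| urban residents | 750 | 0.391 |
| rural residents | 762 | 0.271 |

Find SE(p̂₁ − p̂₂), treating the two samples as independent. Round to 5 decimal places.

0.02402

Each SE is √(p̂(1−p̂)/n): √(0.3910·0.6090/750) = 0.01782 and √(0.2710·0.7290/762) = 0.01610.
SE(p̂₁ − p̂₂) = √(SE₁² + SE₂²) = √(0.0003175524 + 0.00025921) = 0.02402, since the two samples are independent.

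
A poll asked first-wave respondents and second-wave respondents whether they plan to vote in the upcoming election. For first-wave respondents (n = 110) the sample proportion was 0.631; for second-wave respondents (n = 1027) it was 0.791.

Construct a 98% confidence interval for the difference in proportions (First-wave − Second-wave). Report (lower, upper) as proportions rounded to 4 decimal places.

Each SE is √(p̂(1−p̂)/n): √(0.6310·0.3690/110) = 0.04601 and √(0.7910·0.2090/1027) = 0.01269.
SE(p̂₁ − p̂₂) = √(SE₁² + SE₂²) = √(0.0021169201 + 0.0001610361) = 0.04773, since the two samples are independent.
At 98% confidence z* = 2.326; margin = 2.326 × 0.04773 = 0.11102.
The difference is 0.6310 − 0.7910 = -0.1600, so the interval is -0.1600 ± 0.11102 = (-0.2710, -0.0490).

(-0.2710, -0.0490)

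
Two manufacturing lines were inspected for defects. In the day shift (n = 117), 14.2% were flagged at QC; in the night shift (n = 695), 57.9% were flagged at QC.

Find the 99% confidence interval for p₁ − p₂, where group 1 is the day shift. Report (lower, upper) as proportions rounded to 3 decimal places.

(-0.533, -0.341)

SE₁ = √(p̂₁(1−p̂₁)/n₁) = √(0.1420·0.8580/117) = 0.03227; SE₂ = √(0.5790·0.4210/695) = 0.01873.
Independent samples: SE of the difference = √(SE₁² + SE₂²) = √(0.0010413529 + 0.0003508129) = 0.03731.
z* for 99% confidence is 2.576, so the margin of error is 2.576 × 0.03731 = 0.09611.
Point estimate p̂₁ − p̂₂ = 0.1420 − 0.5790 = -0.4370.
-0.4370 ± 0.09611 → (-0.533, -0.341).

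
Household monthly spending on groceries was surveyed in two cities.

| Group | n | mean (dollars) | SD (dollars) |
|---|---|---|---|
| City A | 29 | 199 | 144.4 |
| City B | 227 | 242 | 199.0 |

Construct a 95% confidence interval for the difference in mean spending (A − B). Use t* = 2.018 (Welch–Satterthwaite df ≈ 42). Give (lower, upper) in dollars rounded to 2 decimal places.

(-103.32, 17.32)

SE₁ = s₁/√n₁ = 144.4/√29 = 26.8144; SE₂ = 199.0/√227 = 13.2081.
Independent samples, unequal variances: SE_diff = √(SE₁² + SE₂²) = √(719.01204736 + 174.45390561) = 29.8909.
t* = 2.018, so margin of error = 2.018 × 29.8909 = 60.3198.
Difference in means = 199 − 242 = -43.0000.
-43.0000 ± 60.3198 → (-103.32, 17.32).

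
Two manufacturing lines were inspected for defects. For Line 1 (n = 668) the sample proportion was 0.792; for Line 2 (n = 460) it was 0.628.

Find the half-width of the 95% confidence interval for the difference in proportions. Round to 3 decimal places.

The two standard errors are √(0.7920×0.2080/668) = 0.01570 and √(0.6280×0.3720/460) = 0.02254.
Because the samples are independent, SE_diff = √(0.01570² + 0.02254²) = 0.02747.
Using z* = 1.960 for 95%, ME = 1.960 × 0.02747 = 0.05384.

0.054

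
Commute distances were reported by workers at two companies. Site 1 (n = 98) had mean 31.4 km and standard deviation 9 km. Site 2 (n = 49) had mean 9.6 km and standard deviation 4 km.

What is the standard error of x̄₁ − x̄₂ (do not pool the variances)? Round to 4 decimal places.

1.0738

Per-group SEs: s₁/√n₁ = 9/√98 = 0.9091, s₂/√n₂ = 4/√49 = 0.5714.
Unpooled SE of the difference: √(0.82646281 + 0.32649796) = 1.0738.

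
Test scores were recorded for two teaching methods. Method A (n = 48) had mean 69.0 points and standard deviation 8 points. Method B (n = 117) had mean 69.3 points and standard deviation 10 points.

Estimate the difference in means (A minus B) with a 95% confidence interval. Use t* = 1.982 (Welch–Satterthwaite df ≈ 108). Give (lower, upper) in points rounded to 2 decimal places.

(-3.23, 2.63)

Per-group SEs: s₁/√n₁ = 8/√48 = 1.1547, s₂/√n₂ = 10/√117 = 0.9245.
Unpooled SE of the difference: √(1.33333209 + 0.85470025) = 1.4792.
Margin of error = t* · SE = 1.982 × 1.4792 = 2.9318.
x̄₁ − x̄₂ = 69.0 − 69.3 = -0.3000.
CI: -0.3000 ± 2.9318 = (-3.23, 2.63).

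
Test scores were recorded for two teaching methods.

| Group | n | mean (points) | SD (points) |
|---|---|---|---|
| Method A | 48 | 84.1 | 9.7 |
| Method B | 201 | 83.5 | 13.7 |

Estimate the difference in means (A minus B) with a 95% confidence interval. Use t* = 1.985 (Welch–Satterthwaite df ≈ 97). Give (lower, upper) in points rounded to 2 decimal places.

Per-group SEs: s₁/√n₁ = 9.7/√48 = 1.4001, s₂/√n₂ = 13.7/√201 = 0.9663.
Unpooled SE of the difference: √(1.96028001 + 0.93373569) = 1.7012.
Margin of error = t* · SE = 1.985 × 1.7012 = 3.3769.
x̄₁ − x̄₂ = 84.1 − 83.5 = 0.6000.
CI: 0.6000 ± 3.3769 = (-2.78, 3.98).

(-2.78, 3.98)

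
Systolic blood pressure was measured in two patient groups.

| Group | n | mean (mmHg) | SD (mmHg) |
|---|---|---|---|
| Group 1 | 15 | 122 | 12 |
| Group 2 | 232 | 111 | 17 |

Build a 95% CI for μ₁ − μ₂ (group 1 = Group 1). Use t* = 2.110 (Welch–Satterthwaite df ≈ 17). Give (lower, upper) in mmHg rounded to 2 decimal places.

(4.05, 17.95)

Per-group SEs: s₁/√n₁ = 12/√15 = 3.0984, s₂/√n₂ = 17/√232 = 1.1161.
Unpooled SE of the difference: √(9.60008256 + 1.24567921) = 3.2933.
Margin of error = t* · SE = 2.110 × 3.2933 = 6.9489.
x̄₁ − x̄₂ = 122 − 111 = 11.0000.
CI: 11.0000 ± 6.9489 = (4.05, 17.95).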